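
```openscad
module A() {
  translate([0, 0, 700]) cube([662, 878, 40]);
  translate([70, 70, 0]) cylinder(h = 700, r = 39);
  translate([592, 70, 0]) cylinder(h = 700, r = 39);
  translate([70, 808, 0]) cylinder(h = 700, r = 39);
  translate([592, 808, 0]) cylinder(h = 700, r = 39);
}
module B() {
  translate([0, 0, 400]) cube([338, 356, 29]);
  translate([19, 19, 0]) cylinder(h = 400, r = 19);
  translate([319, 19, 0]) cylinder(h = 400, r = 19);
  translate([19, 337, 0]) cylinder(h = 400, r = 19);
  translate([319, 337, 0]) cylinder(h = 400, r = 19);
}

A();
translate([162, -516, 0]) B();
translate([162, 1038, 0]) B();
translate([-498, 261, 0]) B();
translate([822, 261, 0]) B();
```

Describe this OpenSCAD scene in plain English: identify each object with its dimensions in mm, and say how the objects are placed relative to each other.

A is a table with a 662×878 mm rectangular top, 40 mm thick, top surface at z = 740 mm, supported by four round legs of 78 mm diameter, each leg's bounding box inset 31 mm from the nearest pair of top edges, running from the floor.

B is a simple wooden stool: a rectangular seat 338 mm (x) by 356 mm (y), 29 mm thick, top face at z = 429 mm, on four round legs, each 38 mm in diameter. The legs rest on z = 0, each leg's axis is inset half a diameter from the nearest pair of seat edges (so the leg's bounding box is flush with the corner).

Four stools sit around the table at the −y, +y, −x, +x sides.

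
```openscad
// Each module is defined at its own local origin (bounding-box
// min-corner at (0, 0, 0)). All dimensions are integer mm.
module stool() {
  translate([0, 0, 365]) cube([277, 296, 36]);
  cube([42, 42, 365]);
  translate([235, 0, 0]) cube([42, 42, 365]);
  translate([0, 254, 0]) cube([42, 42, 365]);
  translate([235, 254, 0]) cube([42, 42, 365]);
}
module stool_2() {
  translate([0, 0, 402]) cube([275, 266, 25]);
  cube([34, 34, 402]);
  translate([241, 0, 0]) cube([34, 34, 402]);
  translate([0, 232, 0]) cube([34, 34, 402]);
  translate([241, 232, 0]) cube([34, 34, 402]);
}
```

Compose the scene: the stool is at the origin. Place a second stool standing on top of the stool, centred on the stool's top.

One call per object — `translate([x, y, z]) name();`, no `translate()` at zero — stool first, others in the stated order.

stool();
translate([1, 15, 401]) stool_2();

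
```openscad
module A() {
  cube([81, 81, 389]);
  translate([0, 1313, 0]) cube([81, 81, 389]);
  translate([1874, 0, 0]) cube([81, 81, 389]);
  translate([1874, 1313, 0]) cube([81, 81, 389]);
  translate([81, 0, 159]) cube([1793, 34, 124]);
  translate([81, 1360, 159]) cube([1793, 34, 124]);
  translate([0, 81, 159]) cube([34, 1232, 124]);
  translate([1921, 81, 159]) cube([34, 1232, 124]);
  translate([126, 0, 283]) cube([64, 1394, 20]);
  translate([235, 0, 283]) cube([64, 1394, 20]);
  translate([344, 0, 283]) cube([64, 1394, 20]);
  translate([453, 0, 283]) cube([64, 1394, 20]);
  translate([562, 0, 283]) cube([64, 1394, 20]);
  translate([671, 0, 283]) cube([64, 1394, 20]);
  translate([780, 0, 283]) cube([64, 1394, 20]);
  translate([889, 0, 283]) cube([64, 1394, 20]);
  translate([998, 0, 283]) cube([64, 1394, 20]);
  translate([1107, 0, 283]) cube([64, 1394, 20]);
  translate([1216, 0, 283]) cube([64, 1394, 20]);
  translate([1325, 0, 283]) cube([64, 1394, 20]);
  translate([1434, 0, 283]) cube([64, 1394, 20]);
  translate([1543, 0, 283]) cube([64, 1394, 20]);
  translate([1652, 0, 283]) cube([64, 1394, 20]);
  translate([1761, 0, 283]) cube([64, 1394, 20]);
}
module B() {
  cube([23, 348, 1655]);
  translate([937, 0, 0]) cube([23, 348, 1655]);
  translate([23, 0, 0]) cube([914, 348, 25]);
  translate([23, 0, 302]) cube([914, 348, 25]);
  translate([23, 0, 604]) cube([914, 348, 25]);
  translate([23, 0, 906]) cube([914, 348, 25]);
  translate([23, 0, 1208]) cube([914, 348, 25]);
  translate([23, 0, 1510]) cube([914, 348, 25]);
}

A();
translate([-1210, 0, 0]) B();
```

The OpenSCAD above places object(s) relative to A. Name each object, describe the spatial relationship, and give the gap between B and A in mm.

A is a bed frame. B is a bookshelf. The bookshelf is on the floor beside the bed frame on its −x side. The gap between the bookshelf and the bed frame is 250 mm.

The bookshelf's nearest face is 250 mm from the bed frame's −x face.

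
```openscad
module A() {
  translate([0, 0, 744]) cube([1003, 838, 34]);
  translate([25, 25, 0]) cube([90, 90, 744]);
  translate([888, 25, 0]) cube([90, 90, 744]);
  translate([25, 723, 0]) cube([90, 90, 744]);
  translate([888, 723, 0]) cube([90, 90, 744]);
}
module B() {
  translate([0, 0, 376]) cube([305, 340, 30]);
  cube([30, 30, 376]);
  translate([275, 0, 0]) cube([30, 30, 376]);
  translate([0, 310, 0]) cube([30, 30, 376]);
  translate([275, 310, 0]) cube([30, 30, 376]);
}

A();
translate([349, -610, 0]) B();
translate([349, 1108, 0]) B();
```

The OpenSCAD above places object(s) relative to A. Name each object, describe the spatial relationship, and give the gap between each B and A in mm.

Each stool's nearest face is 270 mm from the table's bounding box.

A is a table. B is a stool. Two stools sit around the table at the −y, +y sides. The gap between each stool and the table is 270 mm.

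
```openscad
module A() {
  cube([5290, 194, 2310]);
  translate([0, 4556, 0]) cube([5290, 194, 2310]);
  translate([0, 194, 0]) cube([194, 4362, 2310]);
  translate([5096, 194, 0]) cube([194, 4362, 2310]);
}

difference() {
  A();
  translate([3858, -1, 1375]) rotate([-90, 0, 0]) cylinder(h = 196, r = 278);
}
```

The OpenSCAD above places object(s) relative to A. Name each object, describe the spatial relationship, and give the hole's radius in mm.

The subtracted cylinder has r = 278 mm.

A is a house frame. The house frame has a circular hole through its front wall. The hole's radius is 278 mm.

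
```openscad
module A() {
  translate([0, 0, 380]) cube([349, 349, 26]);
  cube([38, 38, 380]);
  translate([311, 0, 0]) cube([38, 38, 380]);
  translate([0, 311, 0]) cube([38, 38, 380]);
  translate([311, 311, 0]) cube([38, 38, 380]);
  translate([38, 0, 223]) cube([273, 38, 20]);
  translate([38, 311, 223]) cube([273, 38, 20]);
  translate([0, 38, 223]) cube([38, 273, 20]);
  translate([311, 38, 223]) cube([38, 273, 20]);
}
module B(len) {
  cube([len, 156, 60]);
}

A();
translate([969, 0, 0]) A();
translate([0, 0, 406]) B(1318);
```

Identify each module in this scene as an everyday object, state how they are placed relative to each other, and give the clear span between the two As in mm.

Second stool starts at x = 969; first ends at x = 349; clear span = 969 − 349 = 620 mm.

A is a stool. B is a beam. A beam spans the tops of two stools. The clear span between the two stools is 620 mm.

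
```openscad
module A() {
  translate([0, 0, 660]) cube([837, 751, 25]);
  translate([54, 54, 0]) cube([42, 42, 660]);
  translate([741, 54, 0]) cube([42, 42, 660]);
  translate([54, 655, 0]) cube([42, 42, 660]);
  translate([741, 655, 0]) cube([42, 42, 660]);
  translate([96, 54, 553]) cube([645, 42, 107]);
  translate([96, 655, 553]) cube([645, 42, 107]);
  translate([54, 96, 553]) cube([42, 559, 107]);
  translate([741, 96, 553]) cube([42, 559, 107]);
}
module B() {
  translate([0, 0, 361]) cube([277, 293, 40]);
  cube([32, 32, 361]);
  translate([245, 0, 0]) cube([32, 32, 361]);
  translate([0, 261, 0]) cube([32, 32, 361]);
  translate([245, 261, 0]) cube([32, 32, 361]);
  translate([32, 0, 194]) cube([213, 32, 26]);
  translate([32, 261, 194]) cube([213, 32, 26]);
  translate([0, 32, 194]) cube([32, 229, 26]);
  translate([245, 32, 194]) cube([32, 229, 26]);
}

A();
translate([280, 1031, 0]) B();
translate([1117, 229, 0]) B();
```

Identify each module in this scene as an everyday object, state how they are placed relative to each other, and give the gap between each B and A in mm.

A is a table. B is a stool. Two stools sit around the table at the +y, +x sides. The gap between each stool and the table is 280 mm.

Each stool's nearest face is 280 mm from the table's bounding box.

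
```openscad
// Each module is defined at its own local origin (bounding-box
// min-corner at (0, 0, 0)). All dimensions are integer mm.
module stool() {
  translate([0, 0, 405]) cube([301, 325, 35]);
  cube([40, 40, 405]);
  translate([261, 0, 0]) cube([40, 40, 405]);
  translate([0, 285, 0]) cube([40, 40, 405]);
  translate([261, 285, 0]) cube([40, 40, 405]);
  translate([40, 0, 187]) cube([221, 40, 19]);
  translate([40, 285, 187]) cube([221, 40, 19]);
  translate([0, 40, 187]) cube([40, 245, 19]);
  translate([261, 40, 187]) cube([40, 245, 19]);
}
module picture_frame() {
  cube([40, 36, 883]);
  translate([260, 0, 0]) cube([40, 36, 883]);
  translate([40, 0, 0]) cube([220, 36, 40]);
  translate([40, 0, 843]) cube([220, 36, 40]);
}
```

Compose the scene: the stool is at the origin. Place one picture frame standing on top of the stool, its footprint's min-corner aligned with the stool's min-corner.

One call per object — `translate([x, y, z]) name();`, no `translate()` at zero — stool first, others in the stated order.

stool();
translate([0, 0, 440]) picture_frame();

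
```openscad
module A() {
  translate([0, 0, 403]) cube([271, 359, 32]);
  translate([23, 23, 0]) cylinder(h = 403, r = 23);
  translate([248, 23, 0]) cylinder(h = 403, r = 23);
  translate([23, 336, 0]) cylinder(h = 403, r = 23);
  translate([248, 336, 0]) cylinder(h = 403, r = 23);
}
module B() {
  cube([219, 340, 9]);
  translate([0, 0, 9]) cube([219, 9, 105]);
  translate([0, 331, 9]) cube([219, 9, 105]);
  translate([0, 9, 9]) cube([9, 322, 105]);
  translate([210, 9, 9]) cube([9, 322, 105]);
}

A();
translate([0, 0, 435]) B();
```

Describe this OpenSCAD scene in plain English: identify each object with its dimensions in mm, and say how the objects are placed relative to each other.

A is a four-legged stool. The seat is a 271×359×32 mm slab whose top surface is at z = 435 mm; four round legs, each 46 mm in diameter, run from the floor (z = 0) to the underside of the seat, each leg's axis is inset half a diameter from the nearest pair of seat edges (so the leg's bounding box is flush with the corner).

B is an open-topped rectangular box: outside dimensions 219×340×114 mm, with a uniform wall and base thickness of 9 mm. The base is a full 219×340 slab on the floor; four walls sit on top of the base. The front and back walls (the −y and +y sides) span the full width; the two side walls fit between them.

The open box is on top of the stool.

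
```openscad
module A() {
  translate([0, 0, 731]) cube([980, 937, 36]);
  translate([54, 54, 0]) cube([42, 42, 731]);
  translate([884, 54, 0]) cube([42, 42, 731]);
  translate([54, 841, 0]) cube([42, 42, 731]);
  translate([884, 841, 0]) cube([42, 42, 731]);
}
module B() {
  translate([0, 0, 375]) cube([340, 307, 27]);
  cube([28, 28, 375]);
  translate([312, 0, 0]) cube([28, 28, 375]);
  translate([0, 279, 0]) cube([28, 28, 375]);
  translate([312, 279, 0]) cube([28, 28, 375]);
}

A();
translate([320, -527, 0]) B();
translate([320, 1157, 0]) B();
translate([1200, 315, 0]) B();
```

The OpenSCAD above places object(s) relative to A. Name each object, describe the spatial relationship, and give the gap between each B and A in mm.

Each stool's nearest face is 220 mm from the table's bounding box.

A is a table. B is a stool. Three stools sit around the table at the −y, +y, +x sides. The gap between each stool and the table is 220 mm.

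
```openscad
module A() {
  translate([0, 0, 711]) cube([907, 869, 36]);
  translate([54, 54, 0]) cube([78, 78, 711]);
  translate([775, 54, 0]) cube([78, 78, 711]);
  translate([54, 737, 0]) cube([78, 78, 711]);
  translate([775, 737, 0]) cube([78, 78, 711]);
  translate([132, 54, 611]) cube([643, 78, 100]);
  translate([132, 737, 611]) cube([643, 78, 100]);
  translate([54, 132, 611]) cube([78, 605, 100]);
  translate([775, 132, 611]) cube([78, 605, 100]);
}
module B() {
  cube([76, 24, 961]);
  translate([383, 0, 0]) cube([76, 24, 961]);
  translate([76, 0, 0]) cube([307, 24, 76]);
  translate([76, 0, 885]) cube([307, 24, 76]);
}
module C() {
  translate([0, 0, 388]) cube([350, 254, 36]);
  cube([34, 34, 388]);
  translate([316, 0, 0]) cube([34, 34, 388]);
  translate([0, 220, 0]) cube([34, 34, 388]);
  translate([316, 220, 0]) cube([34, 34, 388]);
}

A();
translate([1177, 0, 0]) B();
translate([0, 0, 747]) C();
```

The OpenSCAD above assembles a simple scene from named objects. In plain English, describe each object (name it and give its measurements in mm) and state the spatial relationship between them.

A is a table with a 907×869 mm rectangular top, 36 mm thick, top surface at z = 747 mm, supported by four 78×78 mm square legs, each inset 54 mm from the nearest pair of top edges, running from the floor. Four apron rails, 78 mm thick and 100 mm tall, run between adjacent legs with their top edges flush with the underside of the top and their outer faces flush with the legs' outer faces.

B is a picture frame with a 307×809 mm rectangular opening (x by z) and a uniform 76 mm border on every side. Frame depth is 24 mm along y. It is built from two vertical stiles running the full outside height and two horizontal rails spanning the gap between the stiles.

C is a simple wooden stool: a rectangular seat 350 mm (x) by 254 mm (y), 36 mm thick, top face at z = 424 mm, on four square legs, each 34×34 mm in cross-section. The legs rest on z = 0, each flush with a corner of the seat.

The picture frame is on the floor beside the table on its +x side. The stool is on top of the table.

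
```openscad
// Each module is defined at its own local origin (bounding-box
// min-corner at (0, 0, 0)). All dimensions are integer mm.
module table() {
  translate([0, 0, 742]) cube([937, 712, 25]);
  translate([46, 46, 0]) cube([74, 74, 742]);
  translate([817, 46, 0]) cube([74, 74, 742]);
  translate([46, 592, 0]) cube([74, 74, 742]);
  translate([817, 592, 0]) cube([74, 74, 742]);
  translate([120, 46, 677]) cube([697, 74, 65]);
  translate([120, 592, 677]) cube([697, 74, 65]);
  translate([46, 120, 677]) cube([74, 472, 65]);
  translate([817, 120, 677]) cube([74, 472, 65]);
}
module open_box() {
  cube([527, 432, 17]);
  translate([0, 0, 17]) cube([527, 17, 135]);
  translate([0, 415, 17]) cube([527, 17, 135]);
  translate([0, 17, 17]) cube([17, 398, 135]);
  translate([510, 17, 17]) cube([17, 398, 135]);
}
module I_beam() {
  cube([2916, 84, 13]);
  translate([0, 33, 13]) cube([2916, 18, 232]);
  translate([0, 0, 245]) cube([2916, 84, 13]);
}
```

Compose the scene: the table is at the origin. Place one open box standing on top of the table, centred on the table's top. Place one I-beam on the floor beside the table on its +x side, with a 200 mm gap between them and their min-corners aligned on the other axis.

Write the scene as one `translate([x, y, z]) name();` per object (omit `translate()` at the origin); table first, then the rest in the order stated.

table();
translate([205, 140, 767]) open_box();
translate([1137, 0, 0]) I_beam();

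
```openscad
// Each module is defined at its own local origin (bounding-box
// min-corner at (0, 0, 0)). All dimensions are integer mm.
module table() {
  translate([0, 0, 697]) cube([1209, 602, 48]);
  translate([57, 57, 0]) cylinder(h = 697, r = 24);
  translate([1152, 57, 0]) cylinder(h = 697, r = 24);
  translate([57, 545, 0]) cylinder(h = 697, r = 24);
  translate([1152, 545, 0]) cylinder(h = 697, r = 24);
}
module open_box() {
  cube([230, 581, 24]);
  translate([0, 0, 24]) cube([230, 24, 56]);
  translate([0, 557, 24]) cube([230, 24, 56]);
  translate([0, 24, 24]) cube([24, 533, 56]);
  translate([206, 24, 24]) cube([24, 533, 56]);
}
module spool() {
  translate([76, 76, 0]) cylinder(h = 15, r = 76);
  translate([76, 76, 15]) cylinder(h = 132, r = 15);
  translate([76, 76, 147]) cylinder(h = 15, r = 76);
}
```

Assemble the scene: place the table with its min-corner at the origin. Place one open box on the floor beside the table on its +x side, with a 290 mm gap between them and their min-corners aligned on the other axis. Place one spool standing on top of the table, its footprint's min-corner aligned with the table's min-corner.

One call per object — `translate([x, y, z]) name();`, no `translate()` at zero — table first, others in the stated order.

table();
translate([1499, 0, 0]) open_box();
translate([0, 0, 745]) spool();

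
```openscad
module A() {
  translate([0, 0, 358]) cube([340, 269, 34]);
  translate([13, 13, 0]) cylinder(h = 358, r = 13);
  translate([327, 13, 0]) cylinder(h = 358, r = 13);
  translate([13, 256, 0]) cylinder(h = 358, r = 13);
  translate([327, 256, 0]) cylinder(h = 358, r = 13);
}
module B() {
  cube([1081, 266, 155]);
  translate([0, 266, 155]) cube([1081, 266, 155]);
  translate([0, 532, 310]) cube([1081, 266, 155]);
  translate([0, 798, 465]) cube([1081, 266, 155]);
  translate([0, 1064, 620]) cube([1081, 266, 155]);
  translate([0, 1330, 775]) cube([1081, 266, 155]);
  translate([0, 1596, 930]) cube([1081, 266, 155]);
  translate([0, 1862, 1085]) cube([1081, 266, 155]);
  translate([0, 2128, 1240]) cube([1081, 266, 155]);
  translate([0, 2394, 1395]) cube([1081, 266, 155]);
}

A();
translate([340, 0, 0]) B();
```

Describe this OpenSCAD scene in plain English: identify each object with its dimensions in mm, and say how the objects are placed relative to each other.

A is a four-legged stool. The seat is a 340×269×34 mm slab whose top surface is at z = 392 mm; four round legs, each 26 mm in diameter, run from the floor (z = 0) to the underside of the seat, each leg's axis is inset half a diameter from the nearest pair of seat edges (so the leg's bounding box is flush with the corner).

B is a straight staircase of 10 solid steps. Each step is 1081 mm wide (x), 266 mm deep (y, the going) and 155 mm tall (the rise). The first step rests on the floor; each subsequent step sits one going further in +y and one rise higher in +z, directly behind and above the previous step with no overlap.

The staircase is against the stool's +x side, with their −y faces flush.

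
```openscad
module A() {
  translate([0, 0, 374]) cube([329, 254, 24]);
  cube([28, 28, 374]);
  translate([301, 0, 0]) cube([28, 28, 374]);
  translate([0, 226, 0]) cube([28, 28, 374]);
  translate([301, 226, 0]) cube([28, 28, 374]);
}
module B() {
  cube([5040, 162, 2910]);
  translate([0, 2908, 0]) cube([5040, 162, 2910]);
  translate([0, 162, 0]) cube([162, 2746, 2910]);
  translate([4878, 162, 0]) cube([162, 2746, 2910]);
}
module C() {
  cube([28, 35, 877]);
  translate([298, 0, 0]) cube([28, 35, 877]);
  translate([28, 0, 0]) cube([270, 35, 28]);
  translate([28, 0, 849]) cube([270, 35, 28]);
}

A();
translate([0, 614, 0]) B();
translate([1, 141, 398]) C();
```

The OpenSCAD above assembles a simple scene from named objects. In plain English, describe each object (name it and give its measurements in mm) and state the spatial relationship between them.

A is a four-legged stool. The seat is 329×254 mm, 24 mm thick, top at z = 398 mm. It stands on four square legs, each 28×28 mm in cross-section, from z = 0 to the seat underside, each flush with a corner of the seat.

B is the wall frame of a small rectangular building: four walls, each 2910 mm tall and 162 mm thick, enclosing a footprint 5040 mm (x) by 3070 mm (y) outside-to-outside, with no floor or roof. The front and back walls (the −y and +y sides) span the full width; the two side walls fit between them.

C is a rectangular picture frame lying in the x–z plane (depth along y). The opening is 270 mm wide (x) by 821 mm tall (z), surrounded by a border 28 mm wide on all four sides. The frame is 35 mm deep and is made of two full-height vertical stiles with two horizontal rails fitted between them.

The house frame is on the floor beside the stool on its +y side. The picture frame is on top of the stool.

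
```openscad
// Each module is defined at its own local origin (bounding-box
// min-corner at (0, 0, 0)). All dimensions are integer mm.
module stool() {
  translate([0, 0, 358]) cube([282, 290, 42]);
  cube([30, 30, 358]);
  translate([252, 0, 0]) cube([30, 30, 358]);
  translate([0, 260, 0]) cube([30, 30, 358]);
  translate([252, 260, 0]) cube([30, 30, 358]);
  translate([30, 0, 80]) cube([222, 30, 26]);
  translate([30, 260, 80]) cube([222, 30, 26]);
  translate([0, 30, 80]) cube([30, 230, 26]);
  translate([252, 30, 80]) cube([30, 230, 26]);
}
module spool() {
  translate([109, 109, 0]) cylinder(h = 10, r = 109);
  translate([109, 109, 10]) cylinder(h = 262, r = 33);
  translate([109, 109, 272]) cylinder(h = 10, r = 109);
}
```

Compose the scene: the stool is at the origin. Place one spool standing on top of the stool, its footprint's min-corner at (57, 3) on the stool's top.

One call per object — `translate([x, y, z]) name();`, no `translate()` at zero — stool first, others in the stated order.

stool();
translate([57, 3, 400]) spool();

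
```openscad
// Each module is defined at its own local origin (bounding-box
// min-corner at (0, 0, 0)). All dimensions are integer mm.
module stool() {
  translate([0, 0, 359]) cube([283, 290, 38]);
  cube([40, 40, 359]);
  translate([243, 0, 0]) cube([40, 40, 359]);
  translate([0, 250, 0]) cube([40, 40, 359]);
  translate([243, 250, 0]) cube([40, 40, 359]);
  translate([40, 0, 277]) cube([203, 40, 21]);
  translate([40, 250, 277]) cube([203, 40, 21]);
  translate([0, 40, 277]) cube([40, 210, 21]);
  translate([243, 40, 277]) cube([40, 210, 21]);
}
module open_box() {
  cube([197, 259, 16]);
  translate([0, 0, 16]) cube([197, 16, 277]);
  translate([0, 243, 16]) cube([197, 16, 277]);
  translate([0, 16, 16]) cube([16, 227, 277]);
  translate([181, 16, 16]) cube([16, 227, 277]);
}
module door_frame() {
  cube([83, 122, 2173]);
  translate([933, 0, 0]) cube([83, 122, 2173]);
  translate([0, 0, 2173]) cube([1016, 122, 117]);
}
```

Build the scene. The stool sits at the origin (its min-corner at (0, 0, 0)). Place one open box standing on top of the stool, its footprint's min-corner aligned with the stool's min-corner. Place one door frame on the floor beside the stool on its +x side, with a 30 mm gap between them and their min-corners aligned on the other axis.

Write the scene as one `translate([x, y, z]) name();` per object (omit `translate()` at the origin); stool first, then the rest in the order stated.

stool();
translate([0, 0, 397]) open_box();
translate([313, 0, 0]) door_frame();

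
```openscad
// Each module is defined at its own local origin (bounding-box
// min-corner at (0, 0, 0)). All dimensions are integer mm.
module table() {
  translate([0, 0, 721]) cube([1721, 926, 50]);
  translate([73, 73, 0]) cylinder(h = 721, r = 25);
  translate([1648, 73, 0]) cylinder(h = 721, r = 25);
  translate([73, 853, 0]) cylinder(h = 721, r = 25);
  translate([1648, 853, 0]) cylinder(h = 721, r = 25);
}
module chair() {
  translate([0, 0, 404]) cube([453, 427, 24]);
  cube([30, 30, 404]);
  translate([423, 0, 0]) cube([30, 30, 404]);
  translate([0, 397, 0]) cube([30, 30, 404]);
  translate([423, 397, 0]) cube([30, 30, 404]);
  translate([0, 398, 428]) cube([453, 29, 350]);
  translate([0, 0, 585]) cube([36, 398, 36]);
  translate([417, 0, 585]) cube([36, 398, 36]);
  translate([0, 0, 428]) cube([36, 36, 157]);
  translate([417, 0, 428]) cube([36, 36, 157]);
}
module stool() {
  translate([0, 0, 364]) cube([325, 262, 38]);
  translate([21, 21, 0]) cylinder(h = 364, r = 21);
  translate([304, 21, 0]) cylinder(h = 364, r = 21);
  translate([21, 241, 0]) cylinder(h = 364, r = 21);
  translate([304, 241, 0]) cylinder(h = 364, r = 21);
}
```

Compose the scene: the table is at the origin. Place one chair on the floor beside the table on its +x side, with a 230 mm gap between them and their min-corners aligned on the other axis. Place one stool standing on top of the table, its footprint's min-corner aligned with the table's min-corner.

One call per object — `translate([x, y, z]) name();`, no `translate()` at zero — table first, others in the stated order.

table();
translate([1951, 0, 0]) chair();
translate([0, 0, 771]) stool();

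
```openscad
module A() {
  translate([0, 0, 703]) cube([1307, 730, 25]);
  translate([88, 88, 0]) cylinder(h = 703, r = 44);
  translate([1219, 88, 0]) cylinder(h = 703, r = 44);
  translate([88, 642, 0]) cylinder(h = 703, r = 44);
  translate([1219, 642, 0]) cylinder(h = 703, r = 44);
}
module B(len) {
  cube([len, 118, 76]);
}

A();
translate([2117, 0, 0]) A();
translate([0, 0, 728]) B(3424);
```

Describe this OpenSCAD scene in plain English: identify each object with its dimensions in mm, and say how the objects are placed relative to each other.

A is a table: top 1307 mm (x) × 730 mm (y), 25 mm thick, upper face at z = 728 mm, on four round legs of 88 mm diameter, each leg's bounding box inset 44 mm from the nearest pair of top edges, running from z = 0 to the bottom of the top.

B is a rectangular beam 3424 mm long (x), 118 mm deep (y), 76 mm thick (z).

The beam spans the tops of two tables placed 810 mm apart, resting at z = 728 mm.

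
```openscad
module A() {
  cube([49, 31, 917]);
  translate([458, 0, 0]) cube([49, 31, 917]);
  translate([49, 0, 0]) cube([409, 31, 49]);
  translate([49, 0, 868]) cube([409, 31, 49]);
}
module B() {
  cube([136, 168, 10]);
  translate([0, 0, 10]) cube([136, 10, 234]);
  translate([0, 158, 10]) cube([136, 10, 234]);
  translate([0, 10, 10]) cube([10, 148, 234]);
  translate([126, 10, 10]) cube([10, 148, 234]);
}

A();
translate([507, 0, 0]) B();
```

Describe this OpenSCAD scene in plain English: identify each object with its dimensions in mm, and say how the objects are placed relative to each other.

A is a rectangular picture frame lying in the x–z plane (depth along y). The opening is 409 mm wide (x) by 819 mm tall (z), surrounded by a border 49 mm wide on all four sides. The frame is 31 mm deep and is made of two full-height vertical stiles with two horizontal rails fitted between them.

B is an open storage box with external size 136×168×244 mm and wall thickness 10 mm (the base is also 10 mm thick). The base covers the whole footprint; the four walls stand on the base, with the y-facing walls full-width and the x-facing walls fitting between their inner faces.

The open box is against the picture frame's +x side, with their −y faces flush.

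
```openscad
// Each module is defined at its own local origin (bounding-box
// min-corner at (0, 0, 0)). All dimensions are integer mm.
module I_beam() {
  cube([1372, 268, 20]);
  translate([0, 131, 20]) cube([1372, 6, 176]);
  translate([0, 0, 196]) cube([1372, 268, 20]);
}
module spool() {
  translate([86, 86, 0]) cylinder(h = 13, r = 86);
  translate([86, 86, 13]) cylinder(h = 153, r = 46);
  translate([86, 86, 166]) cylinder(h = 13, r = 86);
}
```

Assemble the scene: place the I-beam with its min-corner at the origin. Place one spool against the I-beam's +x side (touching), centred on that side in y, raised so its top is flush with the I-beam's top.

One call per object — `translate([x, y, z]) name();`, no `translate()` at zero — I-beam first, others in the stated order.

I_beam();
translate([1372, 48, 37]) spool();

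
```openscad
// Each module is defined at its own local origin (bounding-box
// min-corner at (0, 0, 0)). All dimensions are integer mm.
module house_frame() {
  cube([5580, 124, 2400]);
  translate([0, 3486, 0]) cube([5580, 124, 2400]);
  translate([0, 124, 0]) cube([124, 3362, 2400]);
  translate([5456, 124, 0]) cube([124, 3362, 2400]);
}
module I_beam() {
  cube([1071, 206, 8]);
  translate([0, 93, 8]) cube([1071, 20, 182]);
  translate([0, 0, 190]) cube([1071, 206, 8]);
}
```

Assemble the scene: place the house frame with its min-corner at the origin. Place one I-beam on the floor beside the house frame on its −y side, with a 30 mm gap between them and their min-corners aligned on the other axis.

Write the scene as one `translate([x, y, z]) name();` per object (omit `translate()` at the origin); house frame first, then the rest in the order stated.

house_frame();
translate([0, -236, 0]) I_beam();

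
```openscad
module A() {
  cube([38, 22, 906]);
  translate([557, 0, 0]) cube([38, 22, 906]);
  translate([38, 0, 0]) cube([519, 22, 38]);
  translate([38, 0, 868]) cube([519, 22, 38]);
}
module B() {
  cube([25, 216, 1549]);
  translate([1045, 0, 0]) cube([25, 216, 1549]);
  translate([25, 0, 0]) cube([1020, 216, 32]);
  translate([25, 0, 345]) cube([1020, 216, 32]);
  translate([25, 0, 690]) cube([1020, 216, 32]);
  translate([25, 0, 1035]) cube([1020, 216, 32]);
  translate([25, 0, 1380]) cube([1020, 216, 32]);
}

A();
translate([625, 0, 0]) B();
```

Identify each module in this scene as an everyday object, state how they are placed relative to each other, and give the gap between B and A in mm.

The bookshelf's nearest face is 30 mm from the picture frame's +x face.

A is a picture frame. B is a bookshelf. The bookshelf is on the floor beside the picture frame on its +x side. The gap between the bookshelf and the picture frame is 30 mm.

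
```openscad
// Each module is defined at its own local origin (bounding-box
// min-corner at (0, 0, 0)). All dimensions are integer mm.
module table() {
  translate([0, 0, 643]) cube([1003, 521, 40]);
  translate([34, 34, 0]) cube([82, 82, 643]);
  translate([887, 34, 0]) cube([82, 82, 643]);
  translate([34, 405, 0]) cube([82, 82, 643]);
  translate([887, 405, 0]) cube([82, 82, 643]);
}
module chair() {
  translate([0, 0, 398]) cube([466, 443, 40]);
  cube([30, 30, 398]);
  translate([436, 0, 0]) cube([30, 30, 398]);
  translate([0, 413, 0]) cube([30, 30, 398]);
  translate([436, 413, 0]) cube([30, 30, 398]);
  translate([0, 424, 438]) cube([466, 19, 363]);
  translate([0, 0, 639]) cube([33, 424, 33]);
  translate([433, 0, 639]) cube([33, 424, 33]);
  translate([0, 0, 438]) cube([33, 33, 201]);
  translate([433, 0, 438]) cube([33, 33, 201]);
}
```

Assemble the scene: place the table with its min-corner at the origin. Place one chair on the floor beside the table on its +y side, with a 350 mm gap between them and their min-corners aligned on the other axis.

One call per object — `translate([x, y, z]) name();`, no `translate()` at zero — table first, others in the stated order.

table();
translate([0, 871, 0]) chair();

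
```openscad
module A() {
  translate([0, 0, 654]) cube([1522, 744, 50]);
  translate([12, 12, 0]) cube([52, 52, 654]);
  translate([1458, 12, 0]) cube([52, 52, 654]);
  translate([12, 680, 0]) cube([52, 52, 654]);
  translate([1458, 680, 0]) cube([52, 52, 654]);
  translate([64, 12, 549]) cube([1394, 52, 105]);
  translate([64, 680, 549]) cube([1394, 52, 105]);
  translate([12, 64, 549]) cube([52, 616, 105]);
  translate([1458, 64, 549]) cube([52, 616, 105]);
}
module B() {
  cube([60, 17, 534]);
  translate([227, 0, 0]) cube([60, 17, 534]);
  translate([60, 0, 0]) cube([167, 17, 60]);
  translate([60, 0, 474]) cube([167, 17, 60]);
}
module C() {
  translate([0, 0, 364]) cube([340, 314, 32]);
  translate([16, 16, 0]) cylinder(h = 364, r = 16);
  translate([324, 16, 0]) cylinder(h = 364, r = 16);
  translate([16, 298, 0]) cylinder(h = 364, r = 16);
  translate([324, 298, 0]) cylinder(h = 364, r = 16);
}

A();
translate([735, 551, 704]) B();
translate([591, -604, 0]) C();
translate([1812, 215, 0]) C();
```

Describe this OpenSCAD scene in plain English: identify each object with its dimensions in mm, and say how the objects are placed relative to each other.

A is a table: top 1522 mm (x) × 744 mm (y), 50 mm thick, upper face at z = 704 mm, on four 52×52 mm square legs, each inset 12 mm from the nearest pair of top edges, running from z = 0 to the bottom of the top. Four apron rails, 52 mm thick and 105 mm tall, run between adjacent legs with their top edges flush with the underside of the top and their outer faces flush with the legs' outer faces.

B is a picture frame with a 167×414 mm rectangular opening (x by z) and a uniform 60 mm border on every side. Frame depth is 17 mm along y. It is built from two vertical stiles running the full outside height and two horizontal rails spanning the gap between the stiles.

C is a four-legged stool. The seat is 340×314 mm, 32 mm thick, top at z = 396 mm. It stands on four round legs, each 32 mm in diameter, from z = 0 to the seat underside, each leg's axis is inset half a diameter from the nearest pair of seat edges (so the leg's bounding box is flush with the corner).

The picture frame is on top of the table. Two stools sit around the table at the −y, +x sides.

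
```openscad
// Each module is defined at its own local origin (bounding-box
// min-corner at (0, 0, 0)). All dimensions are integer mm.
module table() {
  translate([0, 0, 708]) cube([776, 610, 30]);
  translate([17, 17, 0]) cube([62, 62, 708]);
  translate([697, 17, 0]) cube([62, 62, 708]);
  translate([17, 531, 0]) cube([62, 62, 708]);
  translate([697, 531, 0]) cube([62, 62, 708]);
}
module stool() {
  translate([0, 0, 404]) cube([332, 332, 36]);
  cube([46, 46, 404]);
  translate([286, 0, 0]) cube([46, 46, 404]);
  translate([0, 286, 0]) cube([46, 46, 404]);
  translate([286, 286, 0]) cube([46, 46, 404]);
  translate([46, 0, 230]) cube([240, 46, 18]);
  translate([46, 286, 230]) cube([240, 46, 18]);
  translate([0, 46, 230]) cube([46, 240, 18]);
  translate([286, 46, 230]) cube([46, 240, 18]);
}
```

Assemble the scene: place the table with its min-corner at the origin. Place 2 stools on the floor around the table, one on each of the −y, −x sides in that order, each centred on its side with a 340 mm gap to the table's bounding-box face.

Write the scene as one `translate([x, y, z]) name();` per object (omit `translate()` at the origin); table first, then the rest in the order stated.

table();
translate([222, -672, 0]) stool();
translate([-672, 139, 0]) stool();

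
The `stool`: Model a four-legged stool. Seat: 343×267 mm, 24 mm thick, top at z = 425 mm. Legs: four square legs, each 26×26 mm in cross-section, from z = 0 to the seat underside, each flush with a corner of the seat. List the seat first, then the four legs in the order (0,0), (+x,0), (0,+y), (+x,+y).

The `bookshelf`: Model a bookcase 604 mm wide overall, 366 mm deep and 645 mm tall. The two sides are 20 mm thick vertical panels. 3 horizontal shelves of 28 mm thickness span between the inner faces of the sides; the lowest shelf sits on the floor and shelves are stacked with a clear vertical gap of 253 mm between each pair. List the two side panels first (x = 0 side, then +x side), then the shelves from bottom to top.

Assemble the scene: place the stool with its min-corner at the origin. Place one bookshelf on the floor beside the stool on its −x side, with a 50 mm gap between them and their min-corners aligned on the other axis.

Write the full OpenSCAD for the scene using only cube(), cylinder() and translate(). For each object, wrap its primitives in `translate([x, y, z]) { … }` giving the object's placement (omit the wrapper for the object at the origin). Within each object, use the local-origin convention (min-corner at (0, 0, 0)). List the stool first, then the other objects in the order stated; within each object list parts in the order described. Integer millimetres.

translate([0, 0, 401]) cube([343, 267, 24]);
cube([26, 26, 401]);
translate([317, 0, 0]) cube([26, 26, 401]);
translate([0, 241, 0]) cube([26, 26, 401]);
translate([317, 241, 0]) cube([26, 26, 401]);
translate([-654, 0, 0]) {
  cube([20, 366, 645]);
  translate([584, 0, 0]) cube([20, 366, 645]);
  translate([20, 0, 0]) cube([564, 366, 28]);
  translate([20, 0, 281]) cube([564, 366, 28]);
  translate([20, 0, 562]) cube([564, 366, 28]);
}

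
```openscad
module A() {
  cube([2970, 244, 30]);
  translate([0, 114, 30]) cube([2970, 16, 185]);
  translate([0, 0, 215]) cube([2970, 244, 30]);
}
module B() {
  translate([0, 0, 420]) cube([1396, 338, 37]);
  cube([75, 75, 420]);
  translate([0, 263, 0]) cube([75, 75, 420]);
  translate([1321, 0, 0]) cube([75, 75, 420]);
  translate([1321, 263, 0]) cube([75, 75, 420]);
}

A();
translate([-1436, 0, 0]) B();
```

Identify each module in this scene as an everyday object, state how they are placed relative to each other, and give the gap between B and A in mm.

A is an I-beam. B is a bench. The bench is on the floor beside the I-beam on its −x side. The gap between the bench and the I-beam is 40 mm.

The bench's nearest face is 40 mm from the I-beam's −x face.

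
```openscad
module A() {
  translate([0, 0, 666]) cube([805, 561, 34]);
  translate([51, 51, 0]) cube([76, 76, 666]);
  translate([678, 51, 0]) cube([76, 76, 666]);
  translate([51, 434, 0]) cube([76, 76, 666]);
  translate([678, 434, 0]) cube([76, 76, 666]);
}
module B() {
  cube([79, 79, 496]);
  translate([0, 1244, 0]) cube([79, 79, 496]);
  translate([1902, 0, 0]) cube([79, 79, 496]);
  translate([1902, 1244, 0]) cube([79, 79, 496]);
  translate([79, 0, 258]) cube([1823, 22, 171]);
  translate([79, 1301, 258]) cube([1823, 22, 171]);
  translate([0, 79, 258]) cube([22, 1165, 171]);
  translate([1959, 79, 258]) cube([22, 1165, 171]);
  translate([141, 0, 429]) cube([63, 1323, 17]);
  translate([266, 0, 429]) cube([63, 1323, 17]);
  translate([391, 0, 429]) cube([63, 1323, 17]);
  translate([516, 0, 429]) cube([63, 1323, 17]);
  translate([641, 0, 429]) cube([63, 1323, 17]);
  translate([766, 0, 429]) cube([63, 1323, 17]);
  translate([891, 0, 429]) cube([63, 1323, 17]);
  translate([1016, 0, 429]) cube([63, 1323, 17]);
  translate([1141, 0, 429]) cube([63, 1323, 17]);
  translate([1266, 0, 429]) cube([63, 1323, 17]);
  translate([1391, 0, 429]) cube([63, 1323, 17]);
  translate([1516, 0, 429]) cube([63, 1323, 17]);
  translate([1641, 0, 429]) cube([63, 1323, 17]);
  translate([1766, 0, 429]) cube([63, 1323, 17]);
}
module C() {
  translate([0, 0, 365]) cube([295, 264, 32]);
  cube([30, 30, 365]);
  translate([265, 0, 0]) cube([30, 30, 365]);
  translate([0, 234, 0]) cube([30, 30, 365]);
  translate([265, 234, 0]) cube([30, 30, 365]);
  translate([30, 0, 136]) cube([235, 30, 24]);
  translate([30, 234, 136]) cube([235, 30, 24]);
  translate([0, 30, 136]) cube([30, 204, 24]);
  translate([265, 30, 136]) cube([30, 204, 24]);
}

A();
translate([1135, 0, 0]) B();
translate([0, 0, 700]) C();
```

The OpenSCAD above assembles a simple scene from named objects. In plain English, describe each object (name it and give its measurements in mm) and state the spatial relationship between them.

A is a table with a 805×561 mm rectangular top, 34 mm thick, top surface at z = 700 mm, supported by four 76×76 mm square legs, each inset 51 mm from the nearest pair of top edges, running from the floor.

B is a bed frame 1981 mm long (x) by 1323 mm wide (y). Four 79×79 mm corner posts, 496 mm tall, at the corners of the footprint. Four rails of 22 mm thickness and 171 mm height run between adjacent posts with their undersides at z = 258 mm, their outer faces flush with the outside of the frame (the two x-running rails run between the posts' inner faces; the two y-running rails run between the posts' inner faces). 14 slats, each 63 mm wide (x) and 17 mm thick, lie across the top of the two x-running rails, running the full 1323 mm width of the frame in y; the slats are evenly spaced along x between the inner faces of the end posts with equal gaps (rounded down to the nearest mm) at the −x end and between each pair — any rounding remainder accumulates at the +x end.

C is a simple wooden stool: a rectangular seat 295 mm (x) by 264 mm (y), 32 mm thick, top face at z = 397 mm, on four square legs, each 30×30 mm in cross-section. The legs rest on z = 0, each flush with a corner of the seat. Four stretchers, 30 mm wide and 24 mm tall, connect adjacent legs with their undersides at z = 136 mm, each running between the inner faces of the legs it joins and aligned with the legs' outer faces on the other axis.

The bed frame is on the floor beside the table on its +x side. The stool is on top of the table.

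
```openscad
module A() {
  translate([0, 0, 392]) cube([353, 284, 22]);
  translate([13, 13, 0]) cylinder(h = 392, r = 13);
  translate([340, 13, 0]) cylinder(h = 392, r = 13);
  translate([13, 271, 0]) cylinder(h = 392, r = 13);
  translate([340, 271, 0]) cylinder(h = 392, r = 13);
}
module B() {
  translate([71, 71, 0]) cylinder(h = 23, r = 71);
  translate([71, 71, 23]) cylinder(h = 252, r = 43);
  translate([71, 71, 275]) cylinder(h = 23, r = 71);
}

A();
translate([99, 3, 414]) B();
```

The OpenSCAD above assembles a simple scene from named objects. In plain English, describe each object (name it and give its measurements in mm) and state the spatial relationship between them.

A is a four-legged stool. The seat is 353×284 mm, 22 mm thick, top at z = 414 mm. It stands on four round legs, each 26 mm in diameter, from z = 0 to the seat underside, each leg's axis is inset half a diameter from the nearest pair of seat edges (so the leg's bounding box is flush with the corner).

B is a spool: two coaxial disc flanges of radius 71 mm and thickness 23 mm, joined by a core cylinder of radius 43 mm and height 252 mm. The lower flange rests on z = 0 and the three cylinders share a vertical axis.

The spool is on top of the stool.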